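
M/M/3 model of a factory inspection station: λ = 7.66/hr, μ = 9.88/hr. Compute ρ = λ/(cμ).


ρ = λ/(cμ) = 7.66/(3·9.88) = 7.66/29.64 = 0.2584

Final: 0.2584


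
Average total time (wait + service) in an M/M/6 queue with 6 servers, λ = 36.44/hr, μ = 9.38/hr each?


a = 3.8849; ρ = 0.6475; P₀ = 0.019008
Lq = P₀·a^c·ρ/(c!(1−ρ)²) = 0.47282
Wq = Lq/λ = 0.47282/36.44 = 0.01298 hr
W = Wq + 1/μ = 0.01298 + 0.10661 = 0.11959 hr

Final: 0.11959 hr


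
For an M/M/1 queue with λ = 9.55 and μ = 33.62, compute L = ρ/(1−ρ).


ρ = λ/μ = 9.55/33.62 = 0.2841
L = ρ/(1−ρ) = 0.2841/(1 − 0.2841) = 0.2841/0.7159 = 0.3968

Final: 0.3968


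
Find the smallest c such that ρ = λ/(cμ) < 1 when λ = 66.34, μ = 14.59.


Stability requires cμ > λ ⇔ c > λ/μ.
λ/μ = 66.34/14.59 = 4.5469
Minimum integer c = ⌊4.5469⌋ + 1 = 5
Check: 5·14.59 = 72.95 > 66.34, while 4·14.59 = 58.36 ≤ 66.34

Final: 5 servers


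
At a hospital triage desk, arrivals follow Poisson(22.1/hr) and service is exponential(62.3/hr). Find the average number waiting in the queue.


ρ = 22.1/62.3 = 0.3547
Lq = ρ²/(1−ρ) = 0.1258/0.6453 = 0.1950

Final: 0.1950


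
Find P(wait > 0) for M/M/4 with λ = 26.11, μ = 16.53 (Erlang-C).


a = λ/μ = 1.5796; ρ = a/4 = 0.3949
P₀ = 0.203562 (from M/M/c formula)
C(c,a) = [a^c/(c!(1−ρ))]·P₀ = [6.22495/(24·0.6051)]·0.203562
= 0.42864·0.203562 = 0.087254

Final: 0.087254


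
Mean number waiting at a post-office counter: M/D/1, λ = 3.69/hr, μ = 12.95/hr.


ρ = 3.69/12.95 = 0.2849
M/D/1: Lq = ρ²/(2(1−ρ)) = 0.08119/(2·0.7151) = 0.05677

Final: 0.05677


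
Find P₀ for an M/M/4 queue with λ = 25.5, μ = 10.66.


a = λ/μ = 25.5/10.66 = 2.3921; ρ = a/c = 0.5980
Σ_{k=0}^{3} a^k/k! (terms k=0..3) = 1.00000 + 2.39212 + 2.86112 + 2.28138 = 8.53462
Tail: a^4/(4!(1−ρ)) = 32.74401/(24·0.4020) = 3.39412
P₀ = 1/(8.53462 + 3.39412) = 1/11.92874 = 0.083831

Final: 0.083831


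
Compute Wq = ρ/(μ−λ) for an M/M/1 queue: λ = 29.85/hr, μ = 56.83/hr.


ρ = 29.85/56.83 = 0.5253
Wq = ρ/(μ−λ) = 0.5253/(56.83 − 29.85) = 0.5253/26.98 = 0.01947 hr

Final: 0.01947 hr


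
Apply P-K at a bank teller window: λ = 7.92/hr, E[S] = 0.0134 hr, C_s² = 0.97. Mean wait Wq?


ρ = λ·E[S] = 7.92·0.0134 = 0.1061
E[S²] = E[S]²(1+C_s²) = 0.0134²·(1+0.97) = 0.0003537
Wq = λ·E[S²]/(2(1−ρ)) = 7.92·0.0003537/(2·0.8939) = 0.001567 hr

Final: 0.001567 hr


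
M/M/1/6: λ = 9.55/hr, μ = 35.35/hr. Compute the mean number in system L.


ρ = 9.55/35.35 = 0.2702
L = ρ[1 − (K+1)ρ^K + Kρ^(K+1)] / [(1−ρ)(1−ρ^(K+1))]
Numerator: 0.2702·(1 − 7·0.0003888 + 6·0.0001050) = 0.269591
Denominator: (0.7298)·(0.999895) = 0.729768
L = 0.269591/0.729768 = 0.3694

Final: 0.3694


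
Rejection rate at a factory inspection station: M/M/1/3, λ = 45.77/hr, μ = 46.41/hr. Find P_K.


ρ = λ/μ = 45.77/46.41 = 0.9862
P_K = (1−ρ)ρ^K/(1−ρ^(K+1)) = (0.01379·0.959197)/(1 − 0.945970)
= 0.013227/0.054030 = 0.244817

Final: 0.244817


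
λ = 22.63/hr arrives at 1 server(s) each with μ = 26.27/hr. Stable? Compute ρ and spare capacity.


Total capacity cμ = 1·26.27 = 26.27/hr
ρ = λ/(cμ) = 22.63/26.27 = 0.8614
Stable ⇔ ρ < 1: YES
Spare capacity = cμ − λ = 26.27 − 22.63 = 3.64/hr

Final: ρ = 0.8614; stable; margin = 3.64/hr


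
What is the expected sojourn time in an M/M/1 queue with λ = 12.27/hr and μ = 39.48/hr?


W = 1/(μ−λ) = 1/(39.48 − 12.27) = 1/27.21 = 0.03675 hr

Final: 0.03675 hr


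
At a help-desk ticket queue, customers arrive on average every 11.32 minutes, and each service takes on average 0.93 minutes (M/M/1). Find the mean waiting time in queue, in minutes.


λ = 60/11.32 = 5.3004 /hr
μ = 60/0.93 = 64.5161 /hr
ρ = λ/μ = 5.3004/64.5161 = 0.08216
Wq = ρ/(μ−λ) = 0.08216/(64.5161−5.3004) = 0.001387 hr
In minutes: 0.001387·60 = 0.08324 min

Final: 0.08324 min


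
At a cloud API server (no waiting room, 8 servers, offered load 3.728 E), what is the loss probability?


B(c,a) = (a^c/c!) / Σ_{k=0}^{c} a^k/k!
a^8/8! = 0.925309
Σ terms (k=0..8): 1.00000 + 3.72800 + 6.94899 + 8.63528 + 8.04808 + 6.00065 + 3.72840 + 1.98564 + 0.92531 = 41.000358
B = 0.925309/41.000358 = 0.022568

Final: 0.022568


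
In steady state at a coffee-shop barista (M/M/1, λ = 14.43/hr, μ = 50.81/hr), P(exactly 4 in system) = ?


ρ = 14.43/50.81 = 0.2840
P_n = (1−ρ)·ρ^n = (1 − 0.2840)·0.2840^4 = 0.7160·0.006505 = 0.004658

Final: 0.004658


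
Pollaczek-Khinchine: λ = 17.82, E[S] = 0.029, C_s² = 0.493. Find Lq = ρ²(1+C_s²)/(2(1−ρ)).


ρ = λ·E[S] = 17.82·0.029 = 0.5168
Lq = ρ²(1+C_s²)/(2(1−ρ)) = 0.2671·(1+0.493)/(2·0.4832)
= 0.2671·1.4930/0.9664 = 0.41257

Final: 0.41257


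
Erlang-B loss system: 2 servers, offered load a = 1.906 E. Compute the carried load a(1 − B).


B(2,1.906) = 0.384637 (Erlang-B)
Carried load = a(1 − B) = 1.906·(1 − 0.384637) = 1.906·0.615363 = 1.1729 E

Final: 1.1729 Erlangs


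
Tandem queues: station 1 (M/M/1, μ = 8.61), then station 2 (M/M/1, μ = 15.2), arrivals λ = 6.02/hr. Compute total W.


Each node sees arrival rate λ = 6.02/hr (tandem ⇒ throughput preserved).
W₁ = 1/(μ₁−λ) = 1/(8.61−6.02) = 0.38610 hr
W₂ = 1/(μ₂−λ) = 1/(15.2−6.02) = 0.10893 hr
W_total = W₁ + W₂ = 0.38610 + 0.10893 = 0.49503 hr

Final: 0.49503 hr


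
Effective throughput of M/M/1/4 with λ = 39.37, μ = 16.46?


ρ = 2.3919; P_K = (1−ρ)ρ^4/(1−ρ^5) = 0.589445
λ_eff = λ(1 − P_K) = 39.37·(1 − 0.589445) = 39.37·0.410555 = 16.1636 /hr

Final: 16.1636 /hr


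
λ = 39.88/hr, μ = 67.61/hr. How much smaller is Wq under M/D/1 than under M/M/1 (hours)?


ρ = 39.88/67.61 = 0.5899
Wq(M/M/1) = ρ/(μ−λ) = 0.5899/27.73 = 0.02127 hr
Wq(M/D/1) = ρ/(2(μ−λ)) = 0.01064 hr
Savings = 0.02127 − 0.01064 = 0.01064 hr

Final: 0.01064 hr


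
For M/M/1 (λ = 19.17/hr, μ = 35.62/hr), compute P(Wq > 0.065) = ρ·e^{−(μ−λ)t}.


ρ = 19.17/35.62 = 0.5382
P(Wq > t) = ρ·e^{−(μ−λ)t} = 0.5382·e^{−1.0692}
= 0.5382·0.343266 = 0.184739

Final: 0.184739


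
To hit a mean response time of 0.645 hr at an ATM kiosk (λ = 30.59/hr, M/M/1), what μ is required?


W = 1/(μ−λ) ⇒ μ − λ = 1/W = 1/0.645 = 1.5504
μ = λ + 1/W = 30.59 + 1.5504 = 32.1404 per hr

Final: 32.1404 /hr


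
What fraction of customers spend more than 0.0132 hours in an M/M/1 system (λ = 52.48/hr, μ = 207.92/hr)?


W ~ Exponential(μ−λ) for M/M/1.
μ − λ = 207.92 − 52.48 = 155.4400
P(W > t) = e^{−(μ−λ)t} = e^{−2.0518} = 0.128502

Final: 0.128502


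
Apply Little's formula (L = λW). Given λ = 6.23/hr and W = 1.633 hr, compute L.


L = λW = 6.23·1.633 = 10.1736

Final: 10.1736


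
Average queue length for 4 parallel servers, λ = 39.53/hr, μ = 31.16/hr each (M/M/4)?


a = λ/μ = 1.2686; ρ = a/4 = 0.3172
P₀ = 0.279984
Lq = P₀·a^c·ρ / (c!·(1−ρ)²) = 0.279984·2.59011·0.3172/(24·0.46628)
= 0.02055

Final: 0.02055


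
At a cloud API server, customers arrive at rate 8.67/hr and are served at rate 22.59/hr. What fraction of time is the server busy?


ρ = λ/μ = 8.67/22.59 = 0.3838

Final: 0.3838


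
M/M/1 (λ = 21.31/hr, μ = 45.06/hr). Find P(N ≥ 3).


ρ = 21.31/45.06 = 0.4729
P(N ≥ n) = ρ^n = 0.4729^3 = 0.105773

Final: 0.105773


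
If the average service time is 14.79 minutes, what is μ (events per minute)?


μ = 1/(service time) in consistent units.
1 minute = 1 min, so μ = 1/14.79 = 0.06761 per minute

Final: 0.06761 /min


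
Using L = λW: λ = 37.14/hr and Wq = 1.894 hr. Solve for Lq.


Lq = λWq = 37.14·1.894 = 70.3432

Final: 70.3432


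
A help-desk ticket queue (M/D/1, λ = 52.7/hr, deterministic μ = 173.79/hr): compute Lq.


ρ = 52.7/173.79 = 0.3032
M/D/1: Lq = ρ²/(2(1−ρ)) = 0.09195/(2·0.6968) = 0.06599

Final: 0.06599


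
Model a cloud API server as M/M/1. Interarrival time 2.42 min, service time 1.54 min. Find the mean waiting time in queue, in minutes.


λ = 60/2.42 = 24.7934 /hr
μ = 60/1.54 = 38.9610 /hr
ρ = λ/μ = 24.7934/38.9610 = 0.6364
Wq = ρ/(μ−λ) = 0.6364/(38.9610−24.7934) = 0.04492 hr
In minutes: 0.04492·60 = 2.695 min

Final: 2.695 min


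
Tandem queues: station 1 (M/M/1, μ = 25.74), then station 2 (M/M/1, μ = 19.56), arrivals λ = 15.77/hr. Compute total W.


Each node sees arrival rate λ = 15.77/hr (tandem ⇒ throughput preserved).
W₁ = 1/(μ₁−λ) = 1/(25.74−15.77) = 0.10030 hr
W₂ = 1/(μ₂−λ) = 1/(19.56−15.77) = 0.26385 hr
W_total = W₁ + W₂ = 0.10030 + 0.26385 = 0.36415 hr

Final: 0.36415 hr


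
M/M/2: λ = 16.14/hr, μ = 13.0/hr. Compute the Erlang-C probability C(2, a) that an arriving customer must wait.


a = λ/μ = 1.2415; ρ = a/2 = 0.6208
P₀ = 0.233982 (from M/M/c formula)
C(c,a) = [a^c/(c!(1−ρ))]·P₀ = [1.54142/(2·0.3792)]·0.233982
= 2.03230·0.233982 = 0.475520

Final: 0.475520


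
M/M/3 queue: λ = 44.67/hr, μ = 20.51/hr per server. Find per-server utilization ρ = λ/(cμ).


ρ = λ/(cμ) = 44.67/(3·20.51) = 44.67/61.53 = 0.7260

Final: 0.7260


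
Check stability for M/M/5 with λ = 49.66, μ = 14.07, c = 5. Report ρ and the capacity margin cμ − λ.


Total capacity cμ = 5·14.07 = 70.35/hr
ρ = λ/(cμ) = 49.66/70.35 = 0.7059
Stable ⇔ ρ < 1: YES
Spare capacity = cμ − λ = 70.35 − 49.66 = 20.69/hr

Final: ρ = 0.7059; stable; margin = 20.69/hr


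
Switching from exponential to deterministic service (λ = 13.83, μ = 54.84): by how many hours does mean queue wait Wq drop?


ρ = 13.83/54.84 = 0.2522
Wq(M/M/1) = ρ/(μ−λ) = 0.2522/41.01 = 0.006149 hr
Wq(M/D/1) = ρ/(2(μ−λ)) = 0.003075 hr
Savings = 0.006149 − 0.003075 = 0.003075 hr

Final: 0.003075 hr


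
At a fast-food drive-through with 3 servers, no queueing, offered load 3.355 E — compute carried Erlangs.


B(3,3.355) = 0.386680 (Erlang-B)
Carried load = a(1 − B) = 3.355·(1 − 0.386680) = 3.355·0.613320 = 2.0577 E

Final: 2.0577 Erlangs


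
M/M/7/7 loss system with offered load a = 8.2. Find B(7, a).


B(c,a) = (a^c/c!) / Σ_{k=0}^{c} a^k/k!
a^7/7! = 494.614029
Σ terms (k=0..7): 1.00000 + 8.20000 + 33.62000 + 91.89467 + 188.38407 + 308.94987 + 422.23149 + 494.61403 = 1548.894120
B = 494.614029/1548.894120 = 0.319334

Final: 0.319334


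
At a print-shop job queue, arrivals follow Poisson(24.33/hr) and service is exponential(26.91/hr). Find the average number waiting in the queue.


ρ = 24.33/26.91 = 0.9041
Lq = ρ²/(1−ρ) = 0.8174/0.09588 = 8.5261

Final: 8.5261


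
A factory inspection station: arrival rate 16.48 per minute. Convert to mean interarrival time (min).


Mean interarrival time = 1/λ = 1/16.48 minute = 0.06068 minute
In minutes: 0.06068 × 1 = 0.06068 min

Final: 0.06068 min


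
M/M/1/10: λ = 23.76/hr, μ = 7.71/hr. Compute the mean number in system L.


ρ = 23.76/7.71 = 3.0817
L = ρ[1 − (K+1)ρ^K + Kρ^(K+1)] / [(1−ρ)(1−ρ^(K+1))]
Numerator: 3.0817·(1 − 11·77253.930150 + 10·238074.368400) = 4717951.557427
Denominator: (-2.0817)·(-238073.368400) = 495600.202699
L = 4717951.557427/495600.202699 = 9.5197

Final: 9.5197


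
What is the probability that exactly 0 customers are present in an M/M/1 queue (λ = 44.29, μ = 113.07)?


ρ = 44.29/113.07 = 0.3917
P_n = (1−ρ)·ρ^n = (1 − 0.3917)·0.3917^0 = 0.6083·1.000000 = 0.608296

Final: 0.608296


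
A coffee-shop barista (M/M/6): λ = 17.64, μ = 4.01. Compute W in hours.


a = 4.3990; ρ = 0.7332; P₀ = 0.010383
Lq = P₀·a^c·ρ/(c!(1−ρ)²) = 1.07607
Wq = Lq/λ = 1.07607/17.64 = 0.06100 hr
W = Wq + 1/μ = 0.06100 + 0.24938 = 0.31038 hr

Final: 0.31038 hr


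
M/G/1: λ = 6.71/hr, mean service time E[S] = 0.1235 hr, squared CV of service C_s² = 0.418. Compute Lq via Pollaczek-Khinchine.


ρ = λ·E[S] = 6.71·0.1235 = 0.8287
Lq = ρ²(1+C_s²)/(2(1−ρ)) = 0.6867·(1+0.418)/(2·0.1713)
= 0.6867·1.4180/0.3426 = 2.84204

Final: 2.84204


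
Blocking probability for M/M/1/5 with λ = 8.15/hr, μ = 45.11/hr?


ρ = λ/μ = 8.15/45.11 = 0.1807
P_K = (1−ρ)ρ^K/(1−ρ^(K+1)) = (0.8193·0.0001925)/(1 − 0.00003478)
= 0.0001577/0.999965 = 0.0001577

Final: 0.0001577


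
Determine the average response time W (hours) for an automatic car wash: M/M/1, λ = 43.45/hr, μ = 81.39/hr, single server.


W = 1/(μ−λ) = 1/(81.39 − 43.45) = 1/37.94 = 0.02636 hr

Final: 0.02636 hr


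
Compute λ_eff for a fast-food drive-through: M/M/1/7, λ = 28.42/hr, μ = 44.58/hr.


ρ = 0.6375; P_K = (1−ρ)ρ^7/(1−ρ^8) = 0.015948
λ_eff = λ(1 − P_K) = 28.42·(1 − 0.015948) = 28.42·0.984052 = 27.9668 /hr

Final: 27.9668 /hr


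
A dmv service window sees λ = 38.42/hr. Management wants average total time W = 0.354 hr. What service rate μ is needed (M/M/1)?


W = 1/(μ−λ) ⇒ μ − λ = 1/W = 1/0.354 = 2.8249
μ = λ + 1/W = 38.42 + 2.8249 = 41.2449 per hr

Final: 41.2449 /hr


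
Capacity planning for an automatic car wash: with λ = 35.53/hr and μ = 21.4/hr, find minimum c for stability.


Stability requires cμ > λ ⇔ c > λ/μ.
λ/μ = 35.53/21.4 = 1.6603
Minimum integer c = ⌊1.6603⌋ + 1 = 2
Check: 2·21.4 = 42.80 > 35.53, while 1·21.4 = 21.40 ≤ 35.53

Final: 2 servers


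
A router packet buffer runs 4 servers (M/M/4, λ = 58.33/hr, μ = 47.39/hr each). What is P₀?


a = λ/μ = 58.33/47.39 = 1.2309; ρ = a/c = 0.3077
Σ_{k=0}^{3} a^k/k! (terms k=0..3) = 1.00000 + 1.23085 + 0.75750 + 0.31079 = 3.29913
Tail: a^4/(4!(1−ρ)) = 2.29520/(24·0.6923) = 0.13814
P₀ = 1/(3.29913 + 0.13814) = 1/3.43728 = 0.290928

Final: 0.290928


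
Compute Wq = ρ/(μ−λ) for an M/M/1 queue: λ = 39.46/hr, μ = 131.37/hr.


ρ = 39.46/131.37 = 0.3004
Wq = ρ/(μ−λ) = 0.3004/(131.37 − 39.46) = 0.3004/91.91 = 0.003268 hr

Final: 0.003268 hr


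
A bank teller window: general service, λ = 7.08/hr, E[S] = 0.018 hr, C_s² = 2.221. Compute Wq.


ρ = λ·E[S] = 7.08·0.018 = 0.1274
E[S²] = E[S]²(1+C_s²) = 0.018²·(1+2.221) = 0.001044
Wq = λ·E[S²]/(2(1−ρ)) = 7.08·0.001044/(2·0.8726) = 0.004234 hr

Final: 0.004234 hr


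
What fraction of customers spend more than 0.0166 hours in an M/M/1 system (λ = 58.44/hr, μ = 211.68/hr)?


W ~ Exponential(μ−λ) for M/M/1.
μ − λ = 211.68 − 58.44 = 153.2400
P(W > t) = e^{−(μ−λ)t} = e^{−2.5438} = 0.078569

Final: 0.078569


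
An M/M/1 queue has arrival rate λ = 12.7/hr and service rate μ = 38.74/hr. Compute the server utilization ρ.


ρ = λ/μ = 12.7/38.74 = 0.3278

Final: 0.3278


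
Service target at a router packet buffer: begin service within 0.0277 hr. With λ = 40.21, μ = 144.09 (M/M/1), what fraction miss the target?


ρ = 40.21/144.09 = 0.2791
P(Wq > t) = ρ·e^{−(μ−λ)t} = 0.2791·e^{−2.8775}
= 0.2791·0.056277 = 0.015705

Final: 0.015705


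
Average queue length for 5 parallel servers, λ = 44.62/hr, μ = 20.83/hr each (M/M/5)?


a = λ/μ = 2.1421; ρ = a/5 = 0.4284
P₀ = 0.116151
Lq = P₀·a^c·ρ / (c!·(1−ρ)²) = 0.116151·45.10259·0.4284/(120·0.32670)
= 0.05725

Final: 0.05725


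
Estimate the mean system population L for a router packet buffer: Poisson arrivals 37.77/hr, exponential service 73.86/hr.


ρ = λ/μ = 37.77/73.86 = 0.5114
L = ρ/(1−ρ) = 0.5114/(1 − 0.5114) = 0.5114/0.4886 = 1.0466

Final: 1.0466


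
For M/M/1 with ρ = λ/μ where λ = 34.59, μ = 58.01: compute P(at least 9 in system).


ρ = 34.59/58.01 = 0.5963
P(N ≥ n) = ρ^n = 0.5963^9 = 0.009529

Final: 0.009529


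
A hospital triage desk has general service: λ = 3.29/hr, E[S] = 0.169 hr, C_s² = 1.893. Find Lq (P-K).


ρ = λ·E[S] = 3.29·0.169 = 0.5560
Lq = ρ²(1+C_s²)/(2(1−ρ)) = 0.3091·(1+1.893)/(2·0.4440)
= 0.3091·2.8930/0.8880 = 1.00719

Final: 1.00719


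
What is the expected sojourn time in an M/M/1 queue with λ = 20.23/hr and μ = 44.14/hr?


W = 1/(μ−λ) = 1/(44.14 − 20.23) = 1/23.91 = 0.04182 hr

Final: 0.04182 hr


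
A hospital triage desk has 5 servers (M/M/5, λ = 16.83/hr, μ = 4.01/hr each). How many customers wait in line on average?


a = λ/μ = 4.1970; ρ = a/5 = 0.8394
P₀ = 0.009361
Lq = P₀·a^c·ρ / (c!·(1−ρ)²) = 0.009361·1302.26305·0.8394/(120·0.02579)
= 3.30612

Final: 3.30612


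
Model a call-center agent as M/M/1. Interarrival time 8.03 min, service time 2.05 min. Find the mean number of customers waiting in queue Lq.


λ = 60/8.03 = 7.4720 /hr
μ = 60/2.05 = 29.2683 /hr
ρ = λ/μ = 7.4720/29.2683 = 0.2553
Lq = ρ²/(1−ρ) = 0.06517/0.7447 = 0.08752

Final: 0.08752


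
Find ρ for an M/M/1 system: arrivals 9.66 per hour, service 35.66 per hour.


ρ = λ/μ = 9.66/35.66 = 0.2709

Final: 0.2709


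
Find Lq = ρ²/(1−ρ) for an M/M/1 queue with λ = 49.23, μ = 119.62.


ρ = 49.23/119.62 = 0.4116
Lq = ρ²/(1−ρ) = 0.1694/0.5884 = 0.2878

Final: 0.2878


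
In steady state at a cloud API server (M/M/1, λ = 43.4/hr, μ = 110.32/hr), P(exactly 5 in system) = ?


ρ = 43.4/110.32 = 0.3934
P_n = (1−ρ)·ρ^n = (1 − 0.3934)·0.3934^5 = 0.6066·0.009423 = 0.005716

Final: 0.005716


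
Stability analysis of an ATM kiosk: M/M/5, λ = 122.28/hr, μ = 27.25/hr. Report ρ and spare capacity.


Total capacity cμ = 5·27.25 = 136.25/hr
ρ = λ/(cμ) = 122.28/136.25 = 0.8975
Stable ⇔ ρ < 1: YES
Spare capacity = cμ − λ = 136.25 − 122.28 = 13.97/hr

Final: ρ = 0.8975; stable; margin = 13.97/hr


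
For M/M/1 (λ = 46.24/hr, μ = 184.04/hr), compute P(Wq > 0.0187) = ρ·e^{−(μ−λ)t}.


ρ = 46.24/184.04 = 0.2512
P(Wq > t) = ρ·e^{−(μ−λ)t} = 0.2512·e^{−2.5769}
= 0.2512·0.076012 = 0.019098

Final: 0.019098


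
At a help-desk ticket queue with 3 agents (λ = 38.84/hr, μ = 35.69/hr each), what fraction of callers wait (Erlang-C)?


a = λ/μ = 1.0883; ρ = a/3 = 0.3628
P₀ = 0.331400 (from M/M/c formula)
C(c,a) = [a^c/(c!(1−ρ))]·P₀ = [1.28884/(6·0.6372)]·0.331400
= 0.33708·0.331400 = 0.111710

Final: 0.111710


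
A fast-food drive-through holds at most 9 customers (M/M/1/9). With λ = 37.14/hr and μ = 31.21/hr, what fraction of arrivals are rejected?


ρ = λ/μ = 37.14/31.21 = 1.1900
P_K = (1−ρ)ρ^K/(1−ρ^(K+1)) = (-0.1900·4.785565)/(1 − 5.694837)
= -0.909273/-4.694837 = 0.193675

Final: 0.193675


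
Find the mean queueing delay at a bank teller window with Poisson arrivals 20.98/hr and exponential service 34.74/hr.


ρ = 20.98/34.74 = 0.6039
Wq = ρ/(μ−λ) = 0.6039/(34.74 − 20.98) = 0.6039/13.76 = 0.04389 hr

Final: 0.04389 hr


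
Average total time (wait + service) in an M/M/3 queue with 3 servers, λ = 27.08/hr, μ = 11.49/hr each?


a = 2.3568; ρ = 0.7856; P₀ = 0.061307
Lq = P₀·a^c·ρ/(c!(1−ρ)²) = 2.28635
Wq = Lq/λ = 2.28635/27.08 = 0.08443 hr
W = Wq + 1/μ = 0.08443 + 0.08703 = 0.17146 hr

Final: 0.17146 hr


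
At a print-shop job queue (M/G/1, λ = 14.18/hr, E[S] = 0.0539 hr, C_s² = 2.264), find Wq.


ρ = λ·E[S] = 14.18·0.0539 = 0.7643
E[S²] = E[S]²(1+C_s²) = 0.0539²·(1+2.264) = 0.009483
Wq = λ·E[S²]/(2(1−ρ)) = 14.18·0.009483/(2·0.2357) = 0.28524 hr

Final: 0.28524 hr


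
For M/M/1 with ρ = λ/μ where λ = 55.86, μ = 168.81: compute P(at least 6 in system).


ρ = 55.86/168.81 = 0.3309
P(N ≥ n) = ρ^n = 0.3309^6 = 0.001313

Final: 0.001313


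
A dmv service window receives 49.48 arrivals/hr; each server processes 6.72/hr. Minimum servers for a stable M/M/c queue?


Stability requires cμ > λ ⇔ c > λ/μ.
λ/μ = 49.48/6.72 = 7.3631
Minimum integer c = ⌊7.3631⌋ + 1 = 8
Check: 8·6.72 = 53.76 > 49.48, while 7·6.72 = 47.04 ≤ 49.48

Final: 8 servers


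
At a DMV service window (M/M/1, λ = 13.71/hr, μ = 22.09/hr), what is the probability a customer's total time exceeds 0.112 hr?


W ~ Exponential(μ−λ) for M/M/1.
μ − λ = 22.09 − 13.71 = 8.3800
P(W > t) = e^{−(μ−λ)t} = e^{−0.9386} = 0.391191

Final: 0.391191


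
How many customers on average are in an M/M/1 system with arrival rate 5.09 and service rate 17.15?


ρ = λ/μ = 5.09/17.15 = 0.2968
L = ρ/(1−ρ) = 0.2968/(1 − 0.2968) = 0.2968/0.7032 = 0.4221

Final: 0.4221


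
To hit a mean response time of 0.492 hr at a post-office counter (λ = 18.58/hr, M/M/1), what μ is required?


W = 1/(μ−λ) ⇒ μ − λ = 1/W = 1/0.492 = 2.0325
μ = λ + 1/W = 18.58 + 2.0325 = 20.6125 per hr

Final: 20.6125 /hr


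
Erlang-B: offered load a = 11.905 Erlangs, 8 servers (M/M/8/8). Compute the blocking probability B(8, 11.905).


B(c,a) = (a^c/c!) / Σ_{k=0}^{c} a^k/k!
a^8/8! = 10007.248273
Σ terms (k=0..8): 1.00000 + 11.90500 + 70.86451 + 281.21401 + 836.96319 + 1992.80935 + 3954.06589 + 6724.73635 + 10007.24827 = 23880.806569
B = 10007.248273/23880.806569 = 0.419050

Final: 0.419050


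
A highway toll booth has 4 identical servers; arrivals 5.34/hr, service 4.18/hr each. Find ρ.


ρ = λ/(cμ) = 5.34/(4·4.18) = 5.34/16.72 = 0.3194

Final: 0.3194


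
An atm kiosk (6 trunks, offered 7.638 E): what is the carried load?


B(6,7.638) = 0.369524 (Erlang-B)
Carried load = a(1 − B) = 7.638·(1 − 0.369524) = 7.638·0.630476 = 4.8156 E

Final: 4.8156 Erlangs


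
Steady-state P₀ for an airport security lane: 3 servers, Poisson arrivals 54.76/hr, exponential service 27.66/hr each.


a = λ/μ = 54.76/27.66 = 1.9798; ρ = a/c = 0.6599
Σ_{k=0}^{2} a^k/k! (terms k=0..2) = 1.00000 + 1.97975 + 1.95971 = 4.93947
Tail: a^3/(3!(1−ρ)) = 7.75950/(6·0.3401) = 3.80276
P₀ = 1/(4.93947 + 3.80276) = 1/8.74223 = 0.114387

Final: 0.114387


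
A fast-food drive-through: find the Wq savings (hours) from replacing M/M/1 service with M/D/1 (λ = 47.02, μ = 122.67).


ρ = 47.02/122.67 = 0.3833
Wq(M/M/1) = ρ/(μ−λ) = 0.3833/75.65 = 0.005067 hr
Wq(M/D/1) = ρ/(2(μ−λ)) = 0.002533 hr
Savings = 0.005067 − 0.002533 = 0.002533 hr

Final: 0.002533 hr


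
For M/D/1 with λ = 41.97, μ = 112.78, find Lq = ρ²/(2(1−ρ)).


ρ = 41.97/112.78 = 0.3721
M/D/1: Lq = ρ²/(2(1−ρ)) = 0.1385/(2·0.6279) = 0.11029

Final: 0.11029


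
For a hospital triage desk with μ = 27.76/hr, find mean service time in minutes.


Mean service time = 1/μ = 1/27.76 hour = 0.03602 hour
In minutes: 0.03602 × 60 = 2.1614 min

Final: 2.1614 min


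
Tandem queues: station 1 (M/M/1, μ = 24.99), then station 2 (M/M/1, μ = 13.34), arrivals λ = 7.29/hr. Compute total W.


Each node sees arrival rate λ = 7.29/hr (tandem ⇒ throughput preserved).
W₁ = 1/(μ₁−λ) = 1/(24.99−7.29) = 0.05650 hr
W₂ = 1/(μ₂−λ) = 1/(13.34−7.29) = 0.16529 hr
W_total = W₁ + W₂ = 0.05650 + 0.16529 = 0.22179 hr

Final: 0.22179 hr


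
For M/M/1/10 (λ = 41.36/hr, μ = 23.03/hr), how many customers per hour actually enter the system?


ρ = 1.7959; P_K = (1−ρ)ρ^10/(1−ρ^11) = 0.443890
λ_eff = λ(1 − P_K) = 41.36·(1 − 0.443890) = 41.36·0.556110 = 23.0007 /hr

Final: 23.0007 /hr


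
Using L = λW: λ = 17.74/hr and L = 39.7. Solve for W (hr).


W = L/λ = 39.7/17.74 = 2.2379 hr

Final: 2.2379 hr


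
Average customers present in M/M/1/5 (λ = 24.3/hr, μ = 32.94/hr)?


ρ = 24.3/32.94 = 0.7377
L = ρ[1 − (K+1)ρ^K + Kρ^(K+1)] / [(1−ρ)(1−ρ^(K+1))]
Numerator: 0.7377·(1 − 6·0.218481 + 5·0.161174) = 0.365154
Denominator: (0.2623)·(0.838826) = 0.220020
L = 0.365154/0.220020 = 1.6596

Final: 1.6596


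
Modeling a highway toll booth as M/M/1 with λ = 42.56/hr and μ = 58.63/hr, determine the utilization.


ρ = λ/μ = 42.56/58.63 = 0.7259

Final: 0.7259


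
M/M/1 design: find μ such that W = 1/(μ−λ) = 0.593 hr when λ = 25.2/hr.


W = 1/(μ−λ) ⇒ μ − λ = 1/W = 1/0.593 = 1.6863
μ = λ + 1/W = 25.2 + 1.6863 = 26.8863 per hr

Final: 26.8863 /hr


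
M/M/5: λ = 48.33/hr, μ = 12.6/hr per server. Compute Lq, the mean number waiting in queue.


a = λ/μ = 3.8357; ρ = a/5 = 0.7671
P₀ = 0.016575
Lq = P₀·a^c·ρ / (c!·(1−ρ)²) = 0.016575·830.29276·0.7671/(120·0.05422)
= 1.62258

Final: 1.62258


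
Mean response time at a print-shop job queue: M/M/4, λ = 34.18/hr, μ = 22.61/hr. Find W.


a = 1.5117; ρ = 0.3779; P₀ = 0.218342
Lq = P₀·a^c·ρ/(c!(1−ρ)²) = 0.04640
Wq = Lq/λ = 0.04640/34.18 = 0.001358 hr
W = Wq + 1/μ = 0.001358 + 0.04423 = 0.04559 hr

Final: 0.04559 hr


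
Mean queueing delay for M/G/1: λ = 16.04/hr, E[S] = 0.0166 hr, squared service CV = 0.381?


ρ = λ·E[S] = 16.04·0.0166 = 0.2663
E[S²] = E[S]²(1+C_s²) = 0.0166²·(1+0.381) = 0.0003805
Wq = λ·E[S²]/(2(1−ρ)) = 16.04·0.0003805/(2·0.7337) = 0.004160 hr

Final: 0.004160 hr


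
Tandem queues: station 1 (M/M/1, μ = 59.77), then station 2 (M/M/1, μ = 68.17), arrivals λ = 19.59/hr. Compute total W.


Each node sees arrival rate λ = 19.59/hr (tandem ⇒ throughput preserved).
W₁ = 1/(μ₁−λ) = 1/(59.77−19.59) = 0.02489 hr
W₂ = 1/(μ₂−λ) = 1/(68.17−19.59) = 0.02058 hr
W_total = W₁ + W₂ = 0.02489 + 0.02058 = 0.04547 hr

Final: 0.04547 hr


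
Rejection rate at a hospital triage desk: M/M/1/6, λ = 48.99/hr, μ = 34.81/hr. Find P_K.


ρ = λ/μ = 48.99/34.81 = 1.4074
P_K = (1−ρ)ρ^K/(1−ρ^(K+1)) = (-0.4074·7.769991)/(1 − 10.935129)
= -3.165138/-9.935129 = 0.318581

Final: 0.318581


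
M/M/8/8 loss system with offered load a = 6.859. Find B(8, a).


B(c,a) = (a^c/c!) / Σ_{k=0}^{c} a^k/k!
a^8/8! = 121.497097
Σ terms (k=0..8): 1.00000 + 6.85900 + 23.52294 + 53.78128 + 92.22145 + 126.50939 + 144.62132 + 141.70823 + 121.49710 = 711.720720
B = 121.497097/711.720720 = 0.170709

Final: 0.170709


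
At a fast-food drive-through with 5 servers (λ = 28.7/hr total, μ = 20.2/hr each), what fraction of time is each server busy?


ρ = λ/(cμ) = 28.7/(5·20.2) = 28.7/101.00 = 0.2842

Final: 0.2842


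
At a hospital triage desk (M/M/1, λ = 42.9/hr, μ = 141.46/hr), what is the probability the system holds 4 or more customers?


ρ = 42.9/141.46 = 0.3033
P(N ≥ n) = ρ^n = 0.3033^4 = 0.008459

Final: 0.008459


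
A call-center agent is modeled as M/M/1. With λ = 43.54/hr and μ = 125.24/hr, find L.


ρ = λ/μ = 43.54/125.24 = 0.3477
L = ρ/(1−ρ) = 0.3477/(1 − 0.3477) = 0.3477/0.6523 = 0.5329

Final: 0.5329


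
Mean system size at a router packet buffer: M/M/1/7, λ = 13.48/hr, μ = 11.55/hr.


ρ = 13.48/11.55 = 1.1671
L = ρ[1 − (K+1)ρ^K + Kρ^(K+1)] / [(1−ρ)(1−ρ^(K+1))]
Numerator: 1.1671·(1 − 8·2.949547 + 7·3.442415) = 1.751267
Denominator: (-0.1671)·(-2.442415) = 0.408127
L = 1.751267/0.408127 = 4.2910

Final: 4.2910


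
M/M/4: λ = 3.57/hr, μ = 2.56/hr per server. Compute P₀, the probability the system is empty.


a = λ/μ = 3.57/2.56 = 1.3945; ρ = a/c = 0.3486
Σ_{k=0}^{3} a^k/k! (terms k=0..3) = 1.00000 + 1.39453 + 0.97236 + 0.45199 = 3.81888
Tail: a^4/(4!(1−ρ)) = 3.78193/(24·0.6514) = 0.24192
P₀ = 1/(3.81888 + 0.24192) = 1/4.06081 = 0.246256

Final: 0.246256


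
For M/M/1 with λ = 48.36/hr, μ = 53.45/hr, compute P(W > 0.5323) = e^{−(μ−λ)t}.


W ~ Exponential(μ−λ) for M/M/1.
μ − λ = 53.45 − 48.36 = 5.0900
P(W > t) = e^{−(μ−λ)t} = e^{−2.7094} = 0.066576

Final: 0.066576


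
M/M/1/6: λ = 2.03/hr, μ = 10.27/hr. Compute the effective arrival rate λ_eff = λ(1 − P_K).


ρ = 0.1977; P_K = (1−ρ)ρ^6/(1−ρ^7) = 0.00004785
λ_eff = λ(1 − P_K) = 2.03·(1 − 0.00004785) = 2.03·0.999952 = 2.0299 /hr

Final: 2.0299 /hr


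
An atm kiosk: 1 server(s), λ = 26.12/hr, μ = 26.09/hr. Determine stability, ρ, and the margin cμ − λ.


Total capacity cμ = 1·26.09 = 26.09/hr
ρ = λ/(cμ) = 26.12/26.09 = 1.0011
Stable ⇔ ρ < 1: NO
Spare capacity = cμ − λ = 26.09 − 26.12 = -0.03/hr

Final: ρ = 1.0011; unstable; margin = -0.03/hr


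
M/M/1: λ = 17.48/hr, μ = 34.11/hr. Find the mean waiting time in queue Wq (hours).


ρ = 17.48/34.11 = 0.5125
Wq = ρ/(μ−λ) = 0.5125/(34.11 − 17.48) = 0.5125/16.63 = 0.03082 hr

Final: 0.03082 hr


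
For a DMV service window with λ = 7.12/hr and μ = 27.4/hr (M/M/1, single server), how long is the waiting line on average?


ρ = 7.12/27.4 = 0.2599
Lq = ρ²/(1−ρ) = 0.06752/0.7401 = 0.09123

Final: 0.09123


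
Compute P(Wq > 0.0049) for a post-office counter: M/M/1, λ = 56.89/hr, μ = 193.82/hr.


ρ = 56.89/193.82 = 0.2935
P(Wq > t) = ρ·e^{−(μ−λ)t} = 0.2935·e^{−0.6710}
= 0.2935·0.511219 = 0.150053

Final: 0.150053


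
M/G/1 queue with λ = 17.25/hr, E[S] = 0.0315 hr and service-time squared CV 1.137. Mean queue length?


ρ = λ·E[S] = 17.25·0.0315 = 0.5434
Lq = ρ²(1+C_s²)/(2(1−ρ)) = 0.2953·(1+1.137)/(2·0.4566)
= 0.2953·2.1370/0.9132 = 0.69090

Final: 0.69090


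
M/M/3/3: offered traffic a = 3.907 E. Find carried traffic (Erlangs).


B(3,3.907) = 0.442180 (Erlang-B)
Carried load = a(1 − B) = 3.907·(1 − 0.442180) = 3.907·0.557820 = 2.1794 E

Final: 2.1794 Erlangs


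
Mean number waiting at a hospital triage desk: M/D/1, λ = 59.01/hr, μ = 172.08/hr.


ρ = 59.01/172.08 = 0.3429
M/D/1: Lq = ρ²/(2(1−ρ)) = 0.1176/(2·0.6571) = 0.08948

Final: 0.08948


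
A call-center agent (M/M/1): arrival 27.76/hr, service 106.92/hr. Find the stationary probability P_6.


ρ = 27.76/106.92 = 0.2596
P_n = (1−ρ)·ρ^n = (1 − 0.2596)·0.2596^6 = 0.7404·0.0003063 = 0.0002268

Final: 0.0002268


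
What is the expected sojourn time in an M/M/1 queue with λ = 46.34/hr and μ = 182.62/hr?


W = 1/(μ−λ) = 1/(182.62 − 46.34) = 1/136.28 = 0.007338 hr

Final: 0.007338 hr


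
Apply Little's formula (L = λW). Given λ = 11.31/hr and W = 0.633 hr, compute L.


L = λW = 11.31·0.633 = 7.1592

Final: 7.1592


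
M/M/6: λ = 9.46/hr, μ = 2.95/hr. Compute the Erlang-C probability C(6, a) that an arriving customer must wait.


a = λ/μ = 3.2068; ρ = a/6 = 0.5345
P₀ = 0.039493 (from M/M/c formula)
C(c,a) = [a^c/(c!(1−ρ))]·P₀ = [1087.46358/(720·0.4655)]·0.039493
= 3.24435·0.039493 = 0.128128

Final: 0.128128


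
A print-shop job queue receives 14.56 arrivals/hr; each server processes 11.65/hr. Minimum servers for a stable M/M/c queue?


Stability requires cμ > λ ⇔ c > λ/μ.
λ/μ = 14.56/11.65 = 1.2498
Minimum integer c = ⌊1.2498⌋ + 1 = 2
Check: 2·11.65 = 23.30 > 14.56, while 1·11.65 = 11.65 ≤ 14.56

Final: 2 servers


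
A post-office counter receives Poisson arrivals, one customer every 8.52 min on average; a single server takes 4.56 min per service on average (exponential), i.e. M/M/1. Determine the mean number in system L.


λ = 60/8.52 = 7.0423 /hr
μ = 60/4.56 = 13.1579 /hr
ρ = λ/μ = 7.0423/13.1579 = 0.5352
L = ρ/(1−ρ) = 0.5352/0.4648 = 1.1515

Final: 1.1515


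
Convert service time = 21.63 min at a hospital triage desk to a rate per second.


μ = 1/(service time) in consistent units.
1 second = 0.0166667 min, so μ = 0.0166667/21.63 = 0.0007705 per second

Final: 0.0007705 /sec


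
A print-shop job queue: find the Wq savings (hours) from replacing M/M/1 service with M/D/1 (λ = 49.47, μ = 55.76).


ρ = 49.47/55.76 = 0.8872
Wq(M/M/1) = ρ/(μ−λ) = 0.8872/6.29 = 0.14105 hr
Wq(M/D/1) = ρ/(2(μ−λ)) = 0.07052 hr
Savings = 0.14105 − 0.07052 = 0.07052 hr

Final: 0.07052 hr


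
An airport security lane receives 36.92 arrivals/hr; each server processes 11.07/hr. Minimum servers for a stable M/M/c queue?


Stability requires cμ > λ ⇔ c > λ/μ.
λ/μ = 36.92/11.07 = 3.3351
Minimum integer c = ⌊3.3351⌋ + 1 = 4
Check: 4·11.07 = 44.28 > 36.92, while 3·11.07 = 33.21 ≤ 36.92

Final: 4 servers


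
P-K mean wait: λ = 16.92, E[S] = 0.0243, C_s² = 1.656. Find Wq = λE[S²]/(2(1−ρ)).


ρ = λ·E[S] = 16.92·0.0243 = 0.4112
E[S²] = E[S]²(1+C_s²) = 0.0243²·(1+1.656) = 0.001568
Wq = λ·E[S²]/(2(1−ρ)) = 16.92·0.001568/(2·0.5888) = 0.02253 hr

Final: 0.02253 hr


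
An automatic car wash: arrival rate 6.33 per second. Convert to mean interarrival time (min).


Mean interarrival time = 1/λ = 1/6.33 second = 0.15798 second
In minutes: 0.15798 × 0.0166667 = 0.002633 min

Final: 0.002633 min


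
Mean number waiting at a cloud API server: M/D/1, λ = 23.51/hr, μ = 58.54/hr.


ρ = 23.51/58.54 = 0.4016
M/D/1: Lq = ρ²/(2(1−ρ)) = 0.1613/(2·0.5984) = 0.13477

Final: 0.13477


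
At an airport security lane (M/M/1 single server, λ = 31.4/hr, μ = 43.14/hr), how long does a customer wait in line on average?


ρ = 31.4/43.14 = 0.7279
Wq = ρ/(μ−λ) = 0.7279/(43.14 − 31.4) = 0.7279/11.74 = 0.06200 hr

Final: 0.06200 hr


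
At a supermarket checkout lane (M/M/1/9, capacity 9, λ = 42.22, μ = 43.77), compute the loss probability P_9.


ρ = λ/μ = 42.22/43.77 = 0.9646
P_K = (1−ρ)ρ^K/(1−ρ^(K+1)) = (0.03541·0.722895)/(1 − 0.697295)
= 0.025599/0.302705 = 0.084569

Final: 0.084569


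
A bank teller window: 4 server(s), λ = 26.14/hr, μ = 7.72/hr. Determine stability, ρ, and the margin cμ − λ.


Total capacity cμ = 4·7.72 = 30.88/hr
ρ = λ/(cμ) = 26.14/30.88 = 0.8465
Stable ⇔ ρ < 1: YES
Spare capacity = cμ − λ = 30.88 − 26.14 = 4.74/hr

Final: ρ = 0.8465; stable; margin = 4.74/hr


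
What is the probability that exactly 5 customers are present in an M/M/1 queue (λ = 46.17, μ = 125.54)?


ρ = 46.17/125.54 = 0.3678
P_n = (1−ρ)·ρ^n = (1 − 0.3678)·0.3678^5 = 0.6322·0.006728 = 0.004254

Final: 0.004254


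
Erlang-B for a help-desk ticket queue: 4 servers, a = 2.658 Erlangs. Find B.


B(c,a) = (a^c/c!) / Σ_{k=0}^{c} a^k/k!
a^4/4! = 2.079738
Σ terms (k=0..4): 1.00000 + 2.65800 + 3.53248 + 3.12978 + 2.07974 = 12.399999
B = 2.079738/12.399999 = 0.167721

Final: 0.167721


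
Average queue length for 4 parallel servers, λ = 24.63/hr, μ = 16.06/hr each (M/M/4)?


a = λ/μ = 1.5336; ρ = a/4 = 0.3834
P₀ = 0.213464
Lq = P₀·a^c·ρ / (c!·(1−ρ)²) = 0.213464·5.53191·0.3834/(24·0.38019)
= 0.04962

Final: 0.04962


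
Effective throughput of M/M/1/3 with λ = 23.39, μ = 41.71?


ρ = 0.5608; P_K = (1−ρ)ρ^3/(1−ρ^4) = 0.085956
λ_eff = λ(1 − P_K) = 23.39·(1 − 0.085956) = 23.39·0.914044 = 21.3795 /hr

Final: 21.3795 /hr


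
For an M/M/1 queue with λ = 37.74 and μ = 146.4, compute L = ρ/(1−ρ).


ρ = λ/μ = 37.74/146.4 = 0.2578
L = ρ/(1−ρ) = 0.2578/(1 − 0.2578) = 0.2578/0.7422 = 0.3473

Final: 0.3473


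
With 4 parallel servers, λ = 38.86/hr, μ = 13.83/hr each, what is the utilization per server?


ρ = λ/(cμ) = 38.86/(4·13.83) = 38.86/55.32 = 0.7025

Final: 0.7025


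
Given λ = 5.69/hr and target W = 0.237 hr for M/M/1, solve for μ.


W = 1/(μ−λ) ⇒ μ − λ = 1/W = 1/0.237 = 4.2194
μ = λ + 1/W = 5.69 + 4.2194 = 9.9094 per hr

Final: 9.9094 /hr


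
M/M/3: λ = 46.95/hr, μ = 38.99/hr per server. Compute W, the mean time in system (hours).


a = 1.2042; ρ = 0.4014; P₀ = 0.292802
Lq = P₀·a^c·ρ/(c!(1−ρ)²) = 0.09544
Wq = Lq/λ = 0.09544/46.95 = 0.002033 hr
W = Wq + 1/μ = 0.002033 + 0.02565 = 0.02768 hr

Final: 0.02768 hr


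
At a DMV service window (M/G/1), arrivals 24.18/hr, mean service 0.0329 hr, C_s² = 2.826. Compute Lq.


ρ = λ·E[S] = 24.18·0.0329 = 0.7955
Lq = ρ²(1+C_s²)/(2(1−ρ)) = 0.6329·(1+2.826)/(2·0.2045)
= 0.6329·3.8260/0.4090 = 5.92070

Final: 5.92070


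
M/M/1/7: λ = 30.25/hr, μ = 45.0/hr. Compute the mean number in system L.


ρ = 30.25/45.0 = 0.6722
L = ρ[1 − (K+1)ρ^K + Kρ^(K+1)] / [(1−ρ)(1−ρ^(K+1))]
Numerator: 0.6722·(1 − 8·0.062028 + 7·0.041697) = 0.534854
Denominator: (0.3278)·(0.958303) = 0.314110
L = 0.534854/0.314110 = 1.7028

Final: 1.7028


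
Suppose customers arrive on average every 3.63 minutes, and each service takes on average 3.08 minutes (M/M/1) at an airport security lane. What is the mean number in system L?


λ = 60/3.63 = 16.5289 /hr
μ = 60/3.08 = 19.4805 /hr
ρ = λ/μ = 16.5289/19.4805 = 0.8485
L = ρ/(1−ρ) = 0.8485/0.1515 = 5.6000

Final: 5.6000


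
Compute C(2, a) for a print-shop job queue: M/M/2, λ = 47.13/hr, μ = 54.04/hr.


a = λ/μ = 0.8721; ρ = a/2 = 0.4361
P₀ = 0.392694 (from M/M/c formula)
C(c,a) = [a^c/(c!(1−ρ))]·P₀ = [0.76061/(2·0.5639)]·0.392694
= 0.67438·0.392694 = 0.264826

Final: 0.264826


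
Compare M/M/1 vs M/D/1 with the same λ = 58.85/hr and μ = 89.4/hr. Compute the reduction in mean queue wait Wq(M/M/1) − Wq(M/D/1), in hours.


ρ = 58.85/89.4 = 0.6583
Wq(M/M/1) = ρ/(μ−λ) = 0.6583/30.55 = 0.02155 hr
Wq(M/D/1) = ρ/(2(μ−λ)) = 0.01077 hr
Savings = 0.02155 − 0.01077 = 0.01077 hr

Final: 0.01077 hr


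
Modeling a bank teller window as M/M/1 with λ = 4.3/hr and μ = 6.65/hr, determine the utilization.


ρ = λ/μ = 4.3/6.65 = 0.6466

Final: 0.6466


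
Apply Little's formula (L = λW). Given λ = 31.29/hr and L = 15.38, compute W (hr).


W = L/λ = 15.38/31.29 = 0.4915 hr

Final: 0.4915 hr


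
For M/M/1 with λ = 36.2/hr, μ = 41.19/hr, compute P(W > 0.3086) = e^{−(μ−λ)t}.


W ~ Exponential(μ−λ) for M/M/1.
μ − λ = 41.19 − 36.2 = 4.9900
P(W > t) = e^{−(μ−λ)t} = e^{−1.5399} = 0.214400

Final: 0.214400


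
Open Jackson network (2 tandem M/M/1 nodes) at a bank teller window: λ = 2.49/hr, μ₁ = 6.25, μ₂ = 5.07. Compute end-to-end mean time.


Each node sees arrival rate λ = 2.49/hr (tandem ⇒ throughput preserved).
W₁ = 1/(μ₁−λ) = 1/(6.25−2.49) = 0.26596 hr
W₂ = 1/(μ₂−λ) = 1/(5.07−2.49) = 0.38760 hr
W_total = W₁ + W₂ = 0.26596 + 0.38760 = 0.65355 hr

Final: 0.65355 hr


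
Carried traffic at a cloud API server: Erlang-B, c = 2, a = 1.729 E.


B(2,1.729) = 0.353887 (Erlang-B)
Carried load = a(1 − B) = 1.729·(1 − 0.353887) = 1.729·0.646113 = 1.1171 E

Final: 1.1171 Erlangs


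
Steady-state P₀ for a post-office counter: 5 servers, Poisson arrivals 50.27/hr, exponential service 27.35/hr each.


a = λ/μ = 50.27/27.35 = 1.8380; ρ = a/c = 0.3676
Σ_{k=0}^{4} a^k/k! (terms k=0..4) = 1.00000 + 1.83803 + 1.68917 + 1.03491 + 0.47555 = 6.03766
Tail: a^5/(5!(1−ρ)) = 20.97770/(120·0.6324) = 0.27643
P₀ = 1/(6.03766 + 0.27643) = 1/6.31409 = 0.158376

Final: 0.158376


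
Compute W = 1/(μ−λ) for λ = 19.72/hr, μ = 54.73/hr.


W = 1/(μ−λ) = 1/(54.73 − 19.72) = 1/35.01 = 0.02856 hr

Final: 0.02856 hr


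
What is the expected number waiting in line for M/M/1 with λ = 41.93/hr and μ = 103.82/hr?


ρ = 41.93/103.82 = 0.4039
Lq = ρ²/(1−ρ) = 0.1631/0.5961 = 0.2736

Final: 0.2736


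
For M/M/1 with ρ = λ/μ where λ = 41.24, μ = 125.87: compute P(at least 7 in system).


ρ = 41.24/125.87 = 0.3276
P(N ≥ n) = ρ^n = 0.3276^7 = 0.0004053

Final: 0.0004053


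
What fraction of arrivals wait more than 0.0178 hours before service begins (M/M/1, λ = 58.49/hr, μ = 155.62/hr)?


ρ = 58.49/155.62 = 0.3759
P(Wq > t) = ρ·e^{−(μ−λ)t} = 0.3759·e^{−1.7289}
= 0.3759·0.177477 = 0.066705

Final: 0.066705


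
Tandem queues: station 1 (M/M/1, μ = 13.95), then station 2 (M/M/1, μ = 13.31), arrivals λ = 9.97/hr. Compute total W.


Each node sees arrival rate λ = 9.97/hr (tandem ⇒ throughput preserved).
W₁ = 1/(μ₁−λ) = 1/(13.95−9.97) = 0.25126 hr
W₂ = 1/(μ₂−λ) = 1/(13.31−9.97) = 0.29940 hr
W_total = W₁ + W₂ = 0.25126 + 0.29940 = 0.55066 hr

Final: 0.55066 hr


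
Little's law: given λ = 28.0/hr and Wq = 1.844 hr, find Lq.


Lq = λWq = 28.0·1.844 = 51.6320

Final: 51.6320
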